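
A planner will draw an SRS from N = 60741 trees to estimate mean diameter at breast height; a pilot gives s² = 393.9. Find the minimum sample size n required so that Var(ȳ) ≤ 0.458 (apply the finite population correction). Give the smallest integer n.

Without fpc, n₀ = s²/D = 393.9/0.458 = 860.0437.
With fpc, (1 − n/N)·s²/n ≤ D requires n ≥ n₀/(1 + n₀/N) = 860.0437/(1 + 860.0437/60741) = 848.0362.
Rounding up, n = 849.

849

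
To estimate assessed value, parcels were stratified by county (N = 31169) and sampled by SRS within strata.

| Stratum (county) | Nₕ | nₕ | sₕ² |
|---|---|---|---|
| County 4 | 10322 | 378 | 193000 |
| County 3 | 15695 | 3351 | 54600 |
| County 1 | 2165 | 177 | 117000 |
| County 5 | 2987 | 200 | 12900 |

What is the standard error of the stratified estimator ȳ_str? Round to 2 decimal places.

Var(ȳ_str) = Σₕ Wₕ²(1 − fₕ)sₕ²/nₕ with Wₕ = Nₕ/N, N = 31169.
County 4: Wₕ = 0.33116237; term = 0.33116237²·(1 − 0.03662081)·193000/378 = 53.944198.
County 3: Wₕ = 0.50354519; term = 0.50354519²·(1 − 0.21350749)·54600/3351 = 3.2492992.
County 1: Wₕ = 0.06946004; term = 0.06946004²·(1 − 0.08175520)·117000/177 = 2.9284724.
County 5: Wₕ = 0.09583240; term = 0.09583240²·(1 − 0.06695681)·12900/200 = 0.5526958.
Sum = 60.674665.
SE = √(60.674665) = 7.79.

7.79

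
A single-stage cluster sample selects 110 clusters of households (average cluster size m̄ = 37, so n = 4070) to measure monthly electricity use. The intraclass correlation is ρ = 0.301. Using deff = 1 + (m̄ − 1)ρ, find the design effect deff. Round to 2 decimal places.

deff = 1 + (37 − 1)·0.301 = 1 + 10.836 = 11.836.

11.84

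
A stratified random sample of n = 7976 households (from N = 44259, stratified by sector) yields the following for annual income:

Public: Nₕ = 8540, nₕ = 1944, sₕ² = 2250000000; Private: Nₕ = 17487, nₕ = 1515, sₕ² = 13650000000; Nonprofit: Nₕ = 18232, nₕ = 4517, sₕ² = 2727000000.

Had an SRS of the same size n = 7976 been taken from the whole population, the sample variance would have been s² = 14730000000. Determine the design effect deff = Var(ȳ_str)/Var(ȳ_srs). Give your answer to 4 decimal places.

Var(ȳ_str) = Σ Wₕ²(1−fₕ)sₕ²/nₕ with Wₕ = Nₕ/44259:
  Public: (8540/44259)²·(1−1944/8540)·2250000000/1944 = 33282.932
  Private: (17487/44259)²·(1−1515/17487)·13650000000/1515 = 1.2846696 × 10^6
  Nonprofit: (18232/44259)²·(1−4517/18232)·2727000000/4517 = 77065.851
  → Var(ȳ_str) = 1.3950184 × 10^6.
Var(ȳ_srs) = (1 − 7976/44259)·14730000000/7976 = 1.5139767 × 10^6.
deff = (1.3950184 × 10^6) / (1.5139767 × 10^6) = 0.9214.

0.9214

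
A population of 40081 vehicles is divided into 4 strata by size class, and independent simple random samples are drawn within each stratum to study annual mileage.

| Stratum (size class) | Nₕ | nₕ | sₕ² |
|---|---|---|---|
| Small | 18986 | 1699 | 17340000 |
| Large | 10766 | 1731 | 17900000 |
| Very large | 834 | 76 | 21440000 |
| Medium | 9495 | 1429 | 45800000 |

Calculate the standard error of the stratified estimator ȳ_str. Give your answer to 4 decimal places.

65.9561

Var(ȳ_str) = Σₕ Wₕ²(1 − fₕ)sₕ²/nₕ with Wₕ = Nₕ/N, N = 40081.
Small: Wₕ = 0.47369078; term = 0.47369078²·(1 − 0.08948699)·17340000/1699 = 2085.1232.
Large: Wₕ = 0.26860607; term = 0.26860607²·(1 − 0.16078395)·17900000/1731 = 626.12551.
Very large: Wₕ = 0.02080786; term = 0.02080786²·(1 − 0.09112710)·21440000/76 = 111.01185.
Medium: Wₕ = 0.23689529; term = 0.23689529²·(1 − 0.15050026)·45800000/1429 = 1527.9507.
Sum = 4350.2113.
SE = √(4350.2113) = 65.9561.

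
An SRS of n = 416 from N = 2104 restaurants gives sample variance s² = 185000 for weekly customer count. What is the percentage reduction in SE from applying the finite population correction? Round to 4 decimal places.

f = n/N = 416/2104 = 0.19771863.
SE_no-fpc = √(s²/n) = 21.088185; SE_fpc = √((1−f)s²/n) = 18.888721.
Ratio = √(1−f) = 0.89570161. Reduction = 100·(1 − 0.89570161) = 10.4298%.

10.4298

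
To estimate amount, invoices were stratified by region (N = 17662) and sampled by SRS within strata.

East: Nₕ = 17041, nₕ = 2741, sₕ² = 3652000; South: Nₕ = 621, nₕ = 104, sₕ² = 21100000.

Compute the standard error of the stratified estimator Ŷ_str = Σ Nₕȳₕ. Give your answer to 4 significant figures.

Var(Ŷ_str) = Σₕ Nₕ²(1 − fₕ)sₕ²/nₕ.
East: 17041²·(1 − 2741/17041)·3652000/2741 = 3.2467799 × 10^11.
South: 621²·(1 − 104/621)·21100000/104 = 6.5137526 × 10^10.
Sum = 3.8981552 × 10^11.
SE = √(3.8981552 × 10^11) = 624400.

624400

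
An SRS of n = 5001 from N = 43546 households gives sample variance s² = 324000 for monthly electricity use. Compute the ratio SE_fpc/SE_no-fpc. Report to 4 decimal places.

0.9408

f = n/N = 5001/43546 = 0.11484407.
SE_no-fpc = √(s²/n) = 8.0490399; SE_fpc = √((1−f)s²/n) = 7.5727561.
Ratio = √(1−f) = 0.94082726.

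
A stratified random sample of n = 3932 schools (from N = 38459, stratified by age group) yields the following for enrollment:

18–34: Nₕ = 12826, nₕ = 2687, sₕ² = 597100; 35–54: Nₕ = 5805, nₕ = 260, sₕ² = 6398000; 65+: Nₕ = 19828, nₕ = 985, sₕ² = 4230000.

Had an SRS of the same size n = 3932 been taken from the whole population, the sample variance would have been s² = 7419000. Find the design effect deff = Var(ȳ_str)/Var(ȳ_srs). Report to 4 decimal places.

0.9681

Var(ȳ_str) = Σ Wₕ²(1−fₕ)sₕ²/nₕ with Wₕ = Nₕ/38459:
  18–34: (12826/38459)²·(1−2687/12826)·597100/2687 = 19.537536
  35–54: (5805/38459)²·(1−260/5805)·6398000/260 = 535.52369
  65+: (19828/38459)²·(1−985/19828)·4230000/985 = 1084.7686
  → Var(ȳ_str) = 1639.8298.
Var(ȳ_srs) = (1 − 3932/38459)·7419000/3932 = 1693.9193.
deff = 1639.8298 / 1693.9193 = 0.9681.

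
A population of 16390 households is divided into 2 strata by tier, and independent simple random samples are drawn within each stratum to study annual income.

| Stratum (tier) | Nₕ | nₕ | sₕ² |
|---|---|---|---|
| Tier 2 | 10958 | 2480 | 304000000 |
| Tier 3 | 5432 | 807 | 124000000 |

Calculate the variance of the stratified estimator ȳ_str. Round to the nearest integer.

56763

Var(ȳ_str) = Σₕ Wₕ²(1 − fₕ)sₕ²/nₕ with Wₕ = Nₕ/N, N = 16390.
Tier 2: Wₕ = 0.66857840; term = 0.66857840²·(1 − 0.22631867)·304000000/2480 = 42392.468.
Tier 3: Wₕ = 0.33142160; term = 0.33142160²·(1 − 0.14856406)·124000000/807 = 14370.165.
Sum = 56762.633.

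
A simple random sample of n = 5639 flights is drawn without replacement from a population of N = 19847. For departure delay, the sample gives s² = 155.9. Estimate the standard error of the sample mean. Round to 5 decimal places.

0.14068

Under SRS without replacement, Var(ȳ) = (1 − f)·s²/n with f = n/N = 5639/19847 = 0.28412355.
Var(ȳ) = (1 − 0.28412355)·155.9/5639 = 0.71587645·0.027646746 = 0.019791654.
SE(ȳ) = √(0.019791654) = 0.14068.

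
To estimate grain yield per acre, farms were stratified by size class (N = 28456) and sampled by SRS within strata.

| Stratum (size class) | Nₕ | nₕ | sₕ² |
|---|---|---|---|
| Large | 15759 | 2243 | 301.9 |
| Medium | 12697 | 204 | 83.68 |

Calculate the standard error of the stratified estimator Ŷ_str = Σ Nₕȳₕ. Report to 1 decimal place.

9681.7

Var(Ŷ_str) = Σₕ Nₕ²(1 − fₕ)sₕ²/nₕ.
Large: 15759²·(1 − 2243/15759)·301.9/2243 = 2.8668877 × 10^7.
Medium: 12697²·(1 − 204/12697)·83.68/204 = 6.5066787 × 10^7.
Sum = 9.3735664 × 10^7.
SE = √(9.3735664 × 10^7) = 9681.7.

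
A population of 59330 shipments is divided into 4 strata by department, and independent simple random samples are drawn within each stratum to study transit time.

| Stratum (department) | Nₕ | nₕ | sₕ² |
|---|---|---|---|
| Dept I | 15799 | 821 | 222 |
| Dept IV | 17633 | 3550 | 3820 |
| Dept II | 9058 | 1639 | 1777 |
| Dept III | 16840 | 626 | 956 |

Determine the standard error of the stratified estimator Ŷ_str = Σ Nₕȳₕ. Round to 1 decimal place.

28653.8

Var(Ŷ_str) = Σₕ Nₕ²(1 − fₕ)sₕ²/nₕ.
Dept I: 15799²·(1 − 821/15799)·222/821 = 6.398722 × 10^7.
Dept IV: 17633²·(1 − 3550/17633)·3820/3550 = 2.6721227 × 10^8.
Dept II: 9058²·(1 − 1639/9058)·1777/1639 = 7.2859496 × 10^7.
Dept III: 16840²·(1 − 626/16840)·956/626 = 4.1698057 × 10^8.
Sum = 8.2103956 × 10^8.
SE = √(8.2103956 × 10^8) = 28653.8.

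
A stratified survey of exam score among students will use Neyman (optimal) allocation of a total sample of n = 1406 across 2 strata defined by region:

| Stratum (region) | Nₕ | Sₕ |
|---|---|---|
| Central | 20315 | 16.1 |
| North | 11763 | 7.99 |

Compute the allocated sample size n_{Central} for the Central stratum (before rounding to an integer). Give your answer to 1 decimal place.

1092.2

Neyman allocation: nₕ = n·NₕSₕ / Σⱼ NⱼSⱼ.
Σ NⱼSⱼ = 20315·16.1 + 11763·7.99 = 421057.87.
n_{Central} = 1406·20315·16.1 / 421057.87 = 1092.2.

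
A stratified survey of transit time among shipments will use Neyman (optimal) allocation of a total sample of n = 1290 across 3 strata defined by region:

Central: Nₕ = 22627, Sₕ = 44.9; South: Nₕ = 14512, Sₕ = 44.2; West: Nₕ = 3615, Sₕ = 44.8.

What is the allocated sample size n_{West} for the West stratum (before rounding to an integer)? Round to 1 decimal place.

Neyman allocation: nₕ = n·NₕSₕ / Σⱼ NⱼSⱼ.
Σ NⱼSⱼ = 22627·44.9 + 14512·44.2 + 3615·44.8 = 1.8193347 × 10^6.
n_{West} = 1290·3615·44.8 / (1.8193347 × 10^6) = 114.8.

114.8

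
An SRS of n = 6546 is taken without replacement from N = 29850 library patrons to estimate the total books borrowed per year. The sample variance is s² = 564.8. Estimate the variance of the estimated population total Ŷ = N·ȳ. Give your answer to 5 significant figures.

Var(Ŷ) = N²·Var(ȳ) = N²·(1 − n/N)·s²/n.
f = 6546/29850 = 0.21929648; Var(ȳ) = 0.78070352·564.8/6546 = 0.067360426.
Var(Ŷ) = 29850² · 0.067360426 = 6.0019655 × 10^7.

6.0020 × 10^7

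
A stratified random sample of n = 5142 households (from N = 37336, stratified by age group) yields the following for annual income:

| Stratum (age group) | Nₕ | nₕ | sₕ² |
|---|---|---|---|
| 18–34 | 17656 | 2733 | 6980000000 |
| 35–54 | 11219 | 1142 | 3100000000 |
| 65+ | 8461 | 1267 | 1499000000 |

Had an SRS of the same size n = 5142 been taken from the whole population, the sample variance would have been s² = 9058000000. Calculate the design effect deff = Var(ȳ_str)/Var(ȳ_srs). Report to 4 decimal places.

Var(ȳ_str) = Σ Wₕ²(1−fₕ)sₕ²/nₕ with Wₕ = Nₕ/37336:
  18–34: (17656/37336)²·(1−2733/17656)·6980000000/2733 = 482734.87
  35–54: (11219/37336)²·(1−1142/11219)·3100000000/1142 = 220153.41
  65+: (8461/37336)²·(1−1267/8461)·1499000000/1267 = 51660.853
  → Var(ȳ_str) = 754549.13.
Var(ȳ_srs) = (1 − 5142/37336)·9058000000/5142 = 1.5189637 × 10^6.
deff = 754549.13 / (1.5189637 × 10^6) = 0.4968.

0.4968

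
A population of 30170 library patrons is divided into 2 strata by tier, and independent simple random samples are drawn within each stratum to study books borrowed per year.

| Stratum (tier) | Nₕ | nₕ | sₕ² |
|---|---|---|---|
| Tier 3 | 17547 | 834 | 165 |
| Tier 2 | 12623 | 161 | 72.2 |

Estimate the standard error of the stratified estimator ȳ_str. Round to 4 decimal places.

Var(ȳ_str) = Σₕ Wₕ²(1 − fₕ)sₕ²/nₕ with Wₕ = Nₕ/N, N = 30170.
Tier 3: Wₕ = 0.58160424; term = 0.58160424²·(1 − 0.04752949)·165/834 = 0.063741835.
Tier 2: Wₕ = 0.41839576; term = 0.41839576²·(1 − 0.01275450)·72.2/161 = 0.077501665.
Sum = 0.1412435.
SE = √(0.1412435) = 0.3758.

0.3758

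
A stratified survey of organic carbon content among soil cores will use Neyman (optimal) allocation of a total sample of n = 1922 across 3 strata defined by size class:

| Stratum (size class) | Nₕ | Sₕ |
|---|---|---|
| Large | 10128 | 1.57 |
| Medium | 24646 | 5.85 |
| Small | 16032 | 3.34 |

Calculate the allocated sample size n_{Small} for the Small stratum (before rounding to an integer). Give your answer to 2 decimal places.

Neyman allocation: nₕ = n·NₕSₕ / Σⱼ NⱼSⱼ.
Σ NⱼSⱼ = 10128·1.57 + 24646·5.85 + 16032·3.34 = 213626.94.
n_{Small} = 1922·16032·3.34 / 213626.94 = 481.76.

481.76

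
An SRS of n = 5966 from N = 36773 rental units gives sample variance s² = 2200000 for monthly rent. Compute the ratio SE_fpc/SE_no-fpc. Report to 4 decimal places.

f = n/N = 5966/36773 = 0.16223860.
SE_no-fpc = √(s²/n) = 19.203028; SE_fpc = √((1−f)s²/n) = 17.576398.
Ratio = √(1−f) = 0.91529307.

0.9153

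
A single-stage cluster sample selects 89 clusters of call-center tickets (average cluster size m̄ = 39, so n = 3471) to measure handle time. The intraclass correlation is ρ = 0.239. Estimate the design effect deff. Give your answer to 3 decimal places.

deff = 1 + (39 − 1)·0.239 = 1 + 9.082 = 10.082.

10.082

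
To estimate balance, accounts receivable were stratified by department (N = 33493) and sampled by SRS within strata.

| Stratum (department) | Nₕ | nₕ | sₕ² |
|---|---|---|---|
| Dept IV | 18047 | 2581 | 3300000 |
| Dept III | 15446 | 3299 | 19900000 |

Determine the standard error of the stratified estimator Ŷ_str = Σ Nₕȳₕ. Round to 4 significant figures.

Var(Ŷ_str) = Σₕ Nₕ²(1 − fₕ)sₕ²/nₕ.
Dept IV: 18047²·(1 − 2581/18047)·3300000/2581 = 3.5686911 × 10^11.
Dept III: 15446²·(1 − 3299/15446)·19900000/3299 = 1.1317639 × 10^12.
Sum = 1.488633 × 10^12.
SE = √(1.488633 × 10^12) = 1.220 × 10^6.

1.220 × 10^6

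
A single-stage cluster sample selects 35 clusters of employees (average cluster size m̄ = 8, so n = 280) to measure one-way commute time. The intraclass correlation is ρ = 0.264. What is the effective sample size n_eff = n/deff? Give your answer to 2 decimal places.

98.31

deff = 1 + (8 − 1)·0.264 = 1 + 1.848 = 2.848.
n_eff = 280 / 2.848 = 98.31.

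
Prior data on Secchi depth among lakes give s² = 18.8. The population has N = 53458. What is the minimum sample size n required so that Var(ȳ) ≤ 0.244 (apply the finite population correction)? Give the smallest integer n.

77

Without fpc, n₀ = s²/D = 18.8/0.244 = 77.0492.
With fpc, (1 − n/N)·s²/n ≤ D requires n ≥ n₀/(1 + n₀/N) = 77.0492/(1 + 77.0492/53458) = 76.9383.
Rounding up, n = 77.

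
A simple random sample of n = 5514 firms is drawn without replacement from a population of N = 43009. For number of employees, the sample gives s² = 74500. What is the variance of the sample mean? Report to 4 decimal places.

Under SRS without replacement, Var(ȳ) = (1 − f)·s²/n with f = n/N = 5514/43009 = 0.12820572.
Var(ȳ) = (1 − 0.12820572)·74500/5514 = 0.87179428·13.511063 = 11.778867.

11.7789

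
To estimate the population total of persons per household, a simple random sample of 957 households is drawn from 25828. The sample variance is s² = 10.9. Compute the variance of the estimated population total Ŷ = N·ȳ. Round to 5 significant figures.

7.3164 × 10^6

Var(Ŷ) = N²·Var(ȳ) = N²·(1 − n/N)·s²/n.
f = 957/25828 = 0.03705281; Var(ȳ) = 0.96294719·10.9/957 = 0.010967737.
Var(Ŷ) = 25828² · 0.010967737 = 7.3164192 × 10^6.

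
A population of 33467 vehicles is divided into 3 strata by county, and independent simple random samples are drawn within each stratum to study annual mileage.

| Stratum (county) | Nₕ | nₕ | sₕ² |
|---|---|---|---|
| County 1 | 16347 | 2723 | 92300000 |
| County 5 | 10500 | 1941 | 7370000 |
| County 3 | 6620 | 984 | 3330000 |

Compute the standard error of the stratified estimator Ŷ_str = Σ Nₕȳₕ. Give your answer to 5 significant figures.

Var(Ŷ_str) = Σₕ Nₕ²(1 − fₕ)sₕ²/nₕ.
County 1: 16347²·(1 − 2723/16347)·92300000/2723 = 7.5491274 × 10^12.
County 5: 10500²·(1 − 1941/10500)·7370000/1941 = 3.4123556 × 10^11.
County 3: 6620²·(1 − 984/6620)·3330000/984 = 1.2626358 × 10^11.
Sum = 8.0166265 × 10^12.
SE = √(8.0166265 × 10^12) = 2.8314 × 10^6.

2.8314 × 10^6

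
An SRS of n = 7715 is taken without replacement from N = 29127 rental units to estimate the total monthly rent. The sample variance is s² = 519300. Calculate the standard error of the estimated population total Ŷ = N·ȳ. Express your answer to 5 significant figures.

Var(Ŷ) = N²·Var(ȳ) = N²·(1 − n/N)·s²/n.
f = 7715/29127 = 0.26487452; Var(ȳ) = 0.73512548·519300/7715 = 49.481616.
Var(Ŷ) = 29127² · 49.481616 = 4.1979319 × 10^10.
SE(Ŷ) = √(4.1979319 × 10^10) = 204890.

204890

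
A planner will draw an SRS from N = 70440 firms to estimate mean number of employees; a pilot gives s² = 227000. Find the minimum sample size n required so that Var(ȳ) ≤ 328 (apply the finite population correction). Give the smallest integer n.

Without fpc, n₀ = s²/D = 227000/328 = 692.0732.
With fpc, (1 − n/N)·s²/n ≤ D requires n ≥ n₀/(1 + n₀/N) = 692.0732/(1 + 692.0732/70440) = 685.3397.
Rounding up, n = 686.

686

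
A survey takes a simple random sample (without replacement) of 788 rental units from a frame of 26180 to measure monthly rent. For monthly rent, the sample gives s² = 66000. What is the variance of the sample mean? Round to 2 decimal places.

81.24

Under SRS without replacement, Var(ȳ) = (1 − f)·s²/n with f = n/N = 788/26180 = 0.03009931.
Var(ȳ) = (1 − 0.03009931)·66000/788 = 0.96990069·83.756345 = 81.235337.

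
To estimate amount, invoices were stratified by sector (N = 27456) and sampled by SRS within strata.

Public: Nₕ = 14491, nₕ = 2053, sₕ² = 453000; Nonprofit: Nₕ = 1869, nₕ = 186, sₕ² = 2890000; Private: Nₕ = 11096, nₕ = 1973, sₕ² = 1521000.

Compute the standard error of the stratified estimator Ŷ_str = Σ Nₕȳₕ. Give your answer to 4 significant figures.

Var(Ŷ_str) = Σₕ Nₕ²(1 − fₕ)sₕ²/nₕ.
Public: 14491²·(1 − 2053/14491)·453000/2053 = 3.9770235 × 10^10.
Nonprofit: 1869²·(1 − 186/1869)·2890000/186 = 4.8874049 × 10^10.
Private: 11096²·(1 − 1973/11096)·1521000/1973 = 7.8038022 × 10^10.
Sum = 1.6668231 × 10^11.
SE = √(1.6668231 × 10^11) = 408300.

408300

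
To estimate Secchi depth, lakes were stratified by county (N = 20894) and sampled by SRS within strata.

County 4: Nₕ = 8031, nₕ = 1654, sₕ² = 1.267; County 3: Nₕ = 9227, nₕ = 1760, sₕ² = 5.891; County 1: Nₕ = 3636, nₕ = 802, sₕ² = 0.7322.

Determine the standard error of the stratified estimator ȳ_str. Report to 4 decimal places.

Var(ȳ_str) = Σₕ Wₕ²(1 − fₕ)sₕ²/nₕ with Wₕ = Nₕ/N, N = 20894.
County 4: Wₕ = 0.38436872; term = 0.38436872²·(1 − 0.20595194)·1.267/1654 = 8.9863633 × 10^-5.
County 3: Wₕ = 0.44161003; term = 0.44161003²·(1 − 0.19074455)·5.891/1760 = 5.2825041 × 10^-4.
County 1: Wₕ = 0.17402125; term = 0.17402125²·(1 − 0.22057206)·0.7322/802 = 2.1549435 × 10^-5.
Sum = 6.3966348 × 10^-4.
SE = √(6.3966348 × 10^-4) = 0.0253.

0.0253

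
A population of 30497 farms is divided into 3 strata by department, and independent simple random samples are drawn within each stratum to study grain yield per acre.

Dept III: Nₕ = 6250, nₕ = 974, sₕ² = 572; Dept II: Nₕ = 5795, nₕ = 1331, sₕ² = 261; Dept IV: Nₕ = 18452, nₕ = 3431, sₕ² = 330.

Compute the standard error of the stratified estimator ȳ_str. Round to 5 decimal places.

0.23439

Var(ȳ_str) = Σₕ Wₕ²(1 − fₕ)sₕ²/nₕ with Wₕ = Nₕ/N, N = 30497.
Dept III: Wₕ = 0.20493819; term = 0.20493819²·(1 − 0.15584000)·572/974 = 0.02082129.
Dept II: Wₕ = 0.19001869; term = 0.19001869²·(1 − 0.22968076)·261/1331 = 0.0054541344.
Dept IV: Wₕ = 0.60504312; term = 0.60504312²·(1 − 0.18594190)·330/3431 = 0.028662976.
Sum = 0.0549384.
SE = √(0.0549384) = 0.23439.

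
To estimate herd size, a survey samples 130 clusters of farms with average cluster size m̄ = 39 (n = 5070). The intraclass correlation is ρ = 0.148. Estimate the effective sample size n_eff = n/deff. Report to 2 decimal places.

765.40

deff = 1 + (39 − 1)·0.148 = 1 + 5.624 = 6.624.
n_eff = 5070 / 6.624 = 765.40.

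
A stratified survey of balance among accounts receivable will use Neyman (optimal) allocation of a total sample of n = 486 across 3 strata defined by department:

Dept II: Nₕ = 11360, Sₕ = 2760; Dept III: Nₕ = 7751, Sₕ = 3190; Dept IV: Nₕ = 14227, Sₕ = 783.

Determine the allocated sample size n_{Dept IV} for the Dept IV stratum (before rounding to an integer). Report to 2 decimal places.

80.54

Neyman allocation: nₕ = n·NₕSₕ / Σⱼ NⱼSⱼ.
Σ NⱼSⱼ = 11360·2760 + 7751·3190 + 14227·783 = 6.7219031 × 10^7.
n_{Dept IV} = 486·14227·783 / (6.7219031 × 10^7) = 80.54.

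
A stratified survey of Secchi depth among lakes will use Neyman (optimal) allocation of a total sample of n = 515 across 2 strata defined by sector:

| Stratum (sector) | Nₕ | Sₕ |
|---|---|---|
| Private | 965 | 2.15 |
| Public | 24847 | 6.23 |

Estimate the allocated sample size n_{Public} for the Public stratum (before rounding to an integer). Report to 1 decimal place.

508.2

Neyman allocation: nₕ = n·NₕSₕ / Σⱼ NⱼSⱼ.
Σ NⱼSⱼ = 965·2.15 + 24847·6.23 = 156871.56.
n_{Public} = 515·24847·6.23 / 156871.56 = 508.2.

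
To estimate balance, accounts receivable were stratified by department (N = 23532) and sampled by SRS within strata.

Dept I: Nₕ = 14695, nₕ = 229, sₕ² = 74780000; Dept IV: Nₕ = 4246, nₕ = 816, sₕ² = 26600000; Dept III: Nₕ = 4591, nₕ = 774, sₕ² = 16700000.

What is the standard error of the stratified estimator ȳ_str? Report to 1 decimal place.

356.2

Var(ȳ_str) = Σₕ Wₕ²(1 − fₕ)sₕ²/nₕ with Wₕ = Nₕ/N, N = 23532.
Dept I: Wₕ = 0.62446881; term = 0.62446881²·(1 − 0.01558353)·74780000/229 = 125357.51.
Dept IV: Wₕ = 0.18043515; term = 0.18043515²·(1 − 0.19218088)·26600000/816 = 857.32978.
Dept III: Wₕ = 0.19509604; term = 0.19509604²·(1 − 0.16859072)·16700000/774 = 682.79021.
Sum = 126897.63.
SE = √(126897.63) = 356.2.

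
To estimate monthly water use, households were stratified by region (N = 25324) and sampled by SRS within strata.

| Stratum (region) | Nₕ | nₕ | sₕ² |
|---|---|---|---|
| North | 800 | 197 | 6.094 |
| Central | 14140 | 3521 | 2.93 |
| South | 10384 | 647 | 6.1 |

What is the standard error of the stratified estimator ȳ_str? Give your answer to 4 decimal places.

0.0413

Var(ȳ_str) = Σₕ Wₕ²(1 − fₕ)sₕ²/nₕ with Wₕ = Nₕ/N, N = 25324.
North: Wₕ = 0.03159059; term = 0.03159059²·(1 − 0.24625000)·6.094/197 = 2.3269064 × 10^-5.
Central: Wₕ = 0.55836361; term = 0.55836361²·(1 − 0.24900990)·2.93/3521 = 1.9483636 × 10^-4.
South: Wₕ = 0.41004581; term = 0.41004581²·(1 − 0.06230740)·6.1/647 = 0.0014864517.
Sum = 0.0017045571.
SE = √(0.0017045571) = 0.0413.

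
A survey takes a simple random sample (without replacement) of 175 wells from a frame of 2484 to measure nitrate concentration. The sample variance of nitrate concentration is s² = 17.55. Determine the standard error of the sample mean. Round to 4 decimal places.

Under SRS without replacement, Var(ȳ) = (1 − f)·s²/n with f = n/N = 175/2484 = 0.07045089.
Var(ȳ) = (1 − 0.07045089)·17.55/175 = 0.92954911·0.10028571 = 0.093220497.
SE(ȳ) = √(0.093220497) = 0.3053.

0.3053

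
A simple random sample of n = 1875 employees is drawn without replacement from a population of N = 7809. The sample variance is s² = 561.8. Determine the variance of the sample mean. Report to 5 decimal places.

0.22768

Under SRS without replacement, Var(ȳ) = (1 − f)·s²/n with f = n/N = 1875/7809 = 0.24010757.
Var(ȳ) = (1 − 0.24010757)·561.8/1875 = 0.75989243·0.29962667 = 0.22768404.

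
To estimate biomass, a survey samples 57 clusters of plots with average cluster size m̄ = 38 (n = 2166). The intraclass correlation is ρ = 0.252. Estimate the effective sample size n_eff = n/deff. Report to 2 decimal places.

209.80

deff = 1 + (38 − 1)·0.252 = 1 + 9.324 = 10.324.
n_eff = 2166 / 10.324 = 209.80.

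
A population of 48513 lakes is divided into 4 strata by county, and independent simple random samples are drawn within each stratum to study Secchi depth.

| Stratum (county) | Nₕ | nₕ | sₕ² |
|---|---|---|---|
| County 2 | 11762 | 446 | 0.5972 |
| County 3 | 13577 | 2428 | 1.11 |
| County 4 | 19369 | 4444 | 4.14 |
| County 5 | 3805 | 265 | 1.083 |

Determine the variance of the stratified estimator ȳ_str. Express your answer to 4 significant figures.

2.429 × 10^-4

Var(ȳ_str) = Σₕ Wₕ²(1 − fₕ)sₕ²/nₕ with Wₕ = Nₕ/N, N = 48513.
County 2: Wₕ = 0.24245048; term = 0.24245048²·(1 − 0.03791872)·0.5972/446 = 7.5725612 × 10^-5.
County 3: Wₕ = 0.27986313; term = 0.27986313²·(1 − 0.17883185)·1.11/2428 = 2.9403414 × 10^-5.
County 4: Wₕ = 0.39925381; term = 0.39925381²·(1 − 0.22943879)·4.14/4444 = 1.144278 × 10^-4.
County 5: Wₕ = 0.07843259; term = 0.07843259²·(1 − 0.06964520)·1.083/265 = 2.3389678 × 10^-5.
Sum = 2.429465 × 10^-4.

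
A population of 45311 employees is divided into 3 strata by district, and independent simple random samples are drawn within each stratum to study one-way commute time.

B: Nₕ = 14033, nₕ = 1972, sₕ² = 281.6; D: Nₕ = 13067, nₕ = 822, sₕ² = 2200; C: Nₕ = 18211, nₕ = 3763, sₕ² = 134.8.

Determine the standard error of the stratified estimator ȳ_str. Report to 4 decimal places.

Var(ȳ_str) = Σₕ Wₕ²(1 − fₕ)sₕ²/nₕ with Wₕ = Nₕ/N, N = 45311.
B: Wₕ = 0.30970405; term = 0.30970405²·(1 − 0.14052590)·281.6/1972 = 0.011772055.
D: Wₕ = 0.28838472; term = 0.28838472²·(1 − 0.06290656)·2200/822 = 0.20858268.
C: Wₕ = 0.40191124; term = 0.40191124²·(1 − 0.20663335)·134.8/3763 = 0.0045908162.
Sum = 0.22494555.
SE = √(0.22494555) = 0.4743.

0.4743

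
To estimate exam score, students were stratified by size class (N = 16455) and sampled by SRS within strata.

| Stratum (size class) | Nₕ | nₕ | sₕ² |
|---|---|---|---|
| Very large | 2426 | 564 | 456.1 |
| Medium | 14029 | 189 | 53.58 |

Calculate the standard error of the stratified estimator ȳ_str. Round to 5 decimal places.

0.46559

Var(ȳ_str) = Σₕ Wₕ²(1 − fₕ)sₕ²/nₕ with Wₕ = Nₕ/N, N = 16455.
Very large: Wₕ = 0.14743239; term = 0.14743239²·(1 − 0.23248145)·456.1/564 = 0.013491358.
Medium: Wₕ = 0.85256761; term = 0.85256761²·(1 − 0.01347209)·53.58/189 = 0.20328622.
Sum = 0.21677758.
SE = √(0.21677758) = 0.46559.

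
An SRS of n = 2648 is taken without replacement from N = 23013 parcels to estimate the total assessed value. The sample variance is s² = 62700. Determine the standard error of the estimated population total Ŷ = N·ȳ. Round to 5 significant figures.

Var(Ŷ) = N²·Var(ȳ) = N²·(1 − n/N)·s²/n.
f = 2648/23013 = 0.11506540; Var(ȳ) = 0.88493460·62700/2648 = 20.953701.
Var(Ŷ) = 23013² · 20.953701 = 1.1097042 × 10^10.
SE(Ŷ) = √(1.1097042 × 10^10) = 105340.

105340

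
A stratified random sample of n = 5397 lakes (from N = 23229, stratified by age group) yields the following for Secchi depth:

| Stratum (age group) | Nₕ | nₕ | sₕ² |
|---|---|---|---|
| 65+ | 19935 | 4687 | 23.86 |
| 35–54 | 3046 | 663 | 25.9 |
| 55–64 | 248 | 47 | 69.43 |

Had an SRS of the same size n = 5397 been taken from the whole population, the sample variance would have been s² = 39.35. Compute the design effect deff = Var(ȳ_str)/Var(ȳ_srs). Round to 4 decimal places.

0.6306

Var(ȳ_str) = Σ Wₕ²(1−fₕ)sₕ²/nₕ with Wₕ = Nₕ/23229:
  65+: (19935/23229)²·(1−4687/19935)·23.86/4687 = 0.0028677651
  35–54: (3046/23229)²·(1−663/3046)·25.9/663 = 5.2550778 × 10^-4
  55–64: (248/23229)²·(1−47/248)·69.43/47 = 1.3646963 × 10^-4
  → Var(ȳ_str) = 0.0035297425.
Var(ȳ_srs) = (1 − 5397/23229)·39.35/5397 = 0.0055970845.
deff = 0.0035297425 / 0.0055970845 = 0.6306.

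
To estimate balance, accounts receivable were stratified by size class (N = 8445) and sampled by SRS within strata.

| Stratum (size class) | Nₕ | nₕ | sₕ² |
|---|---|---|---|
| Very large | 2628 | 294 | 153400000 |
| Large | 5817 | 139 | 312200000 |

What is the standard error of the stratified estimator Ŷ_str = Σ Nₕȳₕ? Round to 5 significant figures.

8.7969 × 10^6

Var(Ŷ_str) = Σₕ Nₕ²(1 − fₕ)sₕ²/nₕ.
Very large: 2628²·(1 − 294/2628)·153400000/294 = 3.2003999 × 10^12.
Large: 5817²·(1 − 139/5817)·312200000/139 = 7.4184394 × 10^13.
Sum = 7.7384794 × 10^13.
SE = √(7.7384794 × 10^13) = 8.7969 × 10^6.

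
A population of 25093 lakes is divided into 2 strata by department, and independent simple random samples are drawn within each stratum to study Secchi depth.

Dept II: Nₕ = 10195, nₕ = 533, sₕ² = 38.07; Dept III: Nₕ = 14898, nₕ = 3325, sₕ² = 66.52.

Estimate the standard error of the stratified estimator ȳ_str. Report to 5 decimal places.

0.12904

Var(ȳ_str) = Σₕ Wₕ²(1 − fₕ)sₕ²/nₕ with Wₕ = Nₕ/N, N = 25093.
Dept II: Wₕ = 0.40628861; term = 0.40628861²·(1 − 0.05228053)·38.07/533 = 0.011173899.
Dept III: Wₕ = 0.59371139; term = 0.59371139²·(1 − 0.22318432)·66.52/3325 = 0.0054780922.
Sum = 0.016651991.
SE = √(0.016651991) = 0.12904.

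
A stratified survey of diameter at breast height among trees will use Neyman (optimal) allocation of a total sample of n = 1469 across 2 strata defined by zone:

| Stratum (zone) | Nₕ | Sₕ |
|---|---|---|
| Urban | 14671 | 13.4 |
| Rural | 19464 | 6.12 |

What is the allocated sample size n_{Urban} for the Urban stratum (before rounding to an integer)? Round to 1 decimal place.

Neyman allocation: nₕ = n·NₕSₕ / Σⱼ NⱼSⱼ.
Σ NⱼSⱼ = 14671·13.4 + 19464·6.12 = 315711.08.
n_{Urban} = 1469·14671·13.4 / 315711.08 = 914.7.

914.7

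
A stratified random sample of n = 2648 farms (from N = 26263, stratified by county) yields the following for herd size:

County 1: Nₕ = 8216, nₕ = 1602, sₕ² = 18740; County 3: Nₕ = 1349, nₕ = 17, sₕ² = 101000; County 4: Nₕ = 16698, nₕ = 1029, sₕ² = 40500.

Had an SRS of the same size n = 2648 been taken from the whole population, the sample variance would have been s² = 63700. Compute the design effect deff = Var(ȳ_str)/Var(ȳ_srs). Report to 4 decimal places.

Var(ȳ_str) = Σ Wₕ²(1−fₕ)sₕ²/nₕ with Wₕ = Nₕ/26263:
  County 1: (8216/26263)²·(1−1602/8216)·18740/1602 = 0.92160119
  County 3: (1349/26263)²·(1−17/1349)·101000/17 = 15.47747
  County 4: (16698/26263)²·(1−1029/16698)·40500/1029 = 14.929894
  → Var(ȳ_str) = 31.328965.
Var(ȳ_srs) = (1 − 2648/26263)·63700/2648 = 21.630426.
deff = 31.328965 / 21.630426 = 1.4484.

1.4484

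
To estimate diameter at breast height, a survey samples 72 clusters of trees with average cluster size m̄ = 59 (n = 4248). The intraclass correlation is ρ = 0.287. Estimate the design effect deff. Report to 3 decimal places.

17.646

deff = 1 + (59 − 1)·0.287 = 1 + 16.646 = 17.646.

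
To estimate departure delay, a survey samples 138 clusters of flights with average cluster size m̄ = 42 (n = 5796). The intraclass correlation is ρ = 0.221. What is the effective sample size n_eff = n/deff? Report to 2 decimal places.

576.09

deff = 1 + (42 − 1)·0.221 = 1 + 9.061 = 10.061.
n_eff = 5796 / 10.061 = 576.09.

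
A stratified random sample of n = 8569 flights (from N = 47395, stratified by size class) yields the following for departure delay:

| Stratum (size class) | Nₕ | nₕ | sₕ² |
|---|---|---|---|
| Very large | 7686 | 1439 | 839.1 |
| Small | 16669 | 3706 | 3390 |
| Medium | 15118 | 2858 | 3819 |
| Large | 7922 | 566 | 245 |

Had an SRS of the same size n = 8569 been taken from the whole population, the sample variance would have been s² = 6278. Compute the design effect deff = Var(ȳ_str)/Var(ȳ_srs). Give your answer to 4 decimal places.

0.3698

Var(ȳ_str) = Σ Wₕ²(1−fₕ)sₕ²/nₕ with Wₕ = Nₕ/47395:
  Very large: (7686/47395)²·(1−1439/7686)·839.1/1439 = 0.012464067
  Small: (16669/47395)²·(1−3706/16669)·3390/3706 = 0.087992224
  Medium: (15118/47395)²·(1−2858/15118)·3819/2858 = 0.11025726
  Large: (7922/47395)²·(1−566/7922)·245/566 = 0.011229519
  → Var(ȳ_str) = 0.22194307.
Var(ȳ_srs) = (1 − 8569/47395)·6278/8569 = 0.60017968.
deff = 0.22194307 / 0.60017968 = 0.3698.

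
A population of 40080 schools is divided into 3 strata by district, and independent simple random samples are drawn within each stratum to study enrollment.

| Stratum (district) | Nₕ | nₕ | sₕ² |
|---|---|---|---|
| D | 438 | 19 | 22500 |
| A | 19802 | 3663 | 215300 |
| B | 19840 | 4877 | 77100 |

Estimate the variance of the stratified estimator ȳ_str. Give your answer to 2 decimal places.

Var(ȳ_str) = Σₕ Wₕ²(1 − fₕ)sₕ²/nₕ with Wₕ = Nₕ/N, N = 40080.
D: Wₕ = 0.01092814; term = 0.01092814²·(1 − 0.04337900)·22500/19 = 0.13528873.
A: Wₕ = 0.49406188; term = 0.49406188²·(1 − 0.18498132)·215300/3663 = 11.693307.
B: Wₕ = 0.49500998; term = 0.49500998²·(1 − 0.24581653)·77100/4877 = 2.9215044.
Sum = 14.7501.

14.75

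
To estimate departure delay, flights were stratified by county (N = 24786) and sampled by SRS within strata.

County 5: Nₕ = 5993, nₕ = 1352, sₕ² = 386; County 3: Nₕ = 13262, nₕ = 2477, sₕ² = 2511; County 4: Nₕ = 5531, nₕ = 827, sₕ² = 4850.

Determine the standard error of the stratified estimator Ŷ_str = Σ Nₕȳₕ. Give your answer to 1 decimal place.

Var(Ŷ_str) = Σₕ Nₕ²(1 − fₕ)sₕ²/nₕ.
County 5: 5993²·(1 − 1352/5993)·386/1352 = 7.9408402 × 10^6.
County 3: 13262²·(1 − 2477/13262)·2511/2477 = 1.4499395 × 10^8.
County 4: 5531²·(1 − 827/5531)·4850/827 = 1.5258337 × 10^8.
Sum = 3.0551816 × 10^8.
SE = √(3.0551816 × 10^8) = 17479.1.

17479.1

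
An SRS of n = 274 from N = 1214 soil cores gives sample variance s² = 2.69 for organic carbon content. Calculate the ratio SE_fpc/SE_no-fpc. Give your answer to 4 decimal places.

f = n/N = 274/1214 = 0.22570016.
SE_no-fpc = √(s²/n) = 0.09908339; SE_fpc = √((1−f)s²/n) = 0.087187744.
Ratio = √(1−f) = 0.87994309.

0.8799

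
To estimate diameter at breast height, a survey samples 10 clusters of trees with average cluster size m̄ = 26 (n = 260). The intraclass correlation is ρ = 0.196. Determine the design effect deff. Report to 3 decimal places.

5.900

deff = 1 + (26 − 1)·0.196 = 1 + 4.9 = 5.9.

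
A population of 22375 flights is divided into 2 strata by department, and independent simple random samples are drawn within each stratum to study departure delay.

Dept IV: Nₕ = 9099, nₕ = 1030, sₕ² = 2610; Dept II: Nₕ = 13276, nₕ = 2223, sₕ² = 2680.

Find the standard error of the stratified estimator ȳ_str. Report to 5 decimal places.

Var(ȳ_str) = Σₕ Wₕ²(1 − fₕ)sₕ²/nₕ with Wₕ = Nₕ/N, N = 22375.
Dept IV: Wₕ = 0.40665922; term = 0.40665922²·(1 − 0.11319925)·2610/1030 = 0.37161272.
Dept II: Wₕ = 0.59334078; term = 0.59334078²·(1 − 0.16744501)·2680/2223 = 0.35335941.
Sum = 0.72497213.
SE = √(0.72497213) = 0.85145.

0.85145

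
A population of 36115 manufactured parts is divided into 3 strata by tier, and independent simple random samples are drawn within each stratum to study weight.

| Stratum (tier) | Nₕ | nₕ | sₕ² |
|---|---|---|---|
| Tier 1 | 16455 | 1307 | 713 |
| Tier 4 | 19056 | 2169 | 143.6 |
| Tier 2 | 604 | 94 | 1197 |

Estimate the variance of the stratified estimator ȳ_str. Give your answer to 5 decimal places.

0.12360

Var(ȳ_str) = Σₕ Wₕ²(1 − fₕ)sₕ²/nₕ with Wₕ = Nₕ/N, N = 36115.
Tier 1: Wₕ = 0.45562786; term = 0.45562786²·(1 − 0.07942875)·713/1307 = 0.1042538.
Tier 4: Wₕ = 0.52764779; term = 0.52764779²·(1 − 0.11382242)·143.6/2169 = 0.016334427.
Tier 2: Wₕ = 0.01672435; term = 0.01672435²·(1 − 0.15562914)·1197/94 = 0.0030074483.
Sum = 0.12359568.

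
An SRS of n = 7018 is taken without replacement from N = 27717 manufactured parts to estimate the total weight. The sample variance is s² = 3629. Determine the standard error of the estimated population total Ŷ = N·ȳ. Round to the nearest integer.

17224

Var(Ŷ) = N²·Var(ȳ) = N²·(1 − n/N)·s²/n.
f = 7018/27717 = 0.25320201; Var(ȳ) = 0.74679799·3629/7018 = 0.38616841.
Var(Ŷ) = 27717² · 0.38616841 = 2.9666696 × 10^8.
SE(Ŷ) = √(2.9666696 × 10^8) = 17224.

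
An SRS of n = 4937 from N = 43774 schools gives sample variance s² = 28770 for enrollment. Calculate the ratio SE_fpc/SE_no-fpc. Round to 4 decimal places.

f = n/N = 4937/43774 = 0.11278384.
SE_no-fpc = √(s²/n) = 2.4140061; SE_fpc = √((1−f)s²/n) = 2.2738043.
Ratio = √(1−f) = 0.94192152.

0.9419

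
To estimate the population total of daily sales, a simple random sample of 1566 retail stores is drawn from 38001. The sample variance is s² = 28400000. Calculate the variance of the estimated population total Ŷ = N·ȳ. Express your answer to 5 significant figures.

2.5110 × 10^13

Var(Ŷ) = N²·Var(ȳ) = N²·(1 − n/N)·s²/n.
f = 1566/38001 = 0.04120944; Var(ȳ) = 0.95879056·28400000/1566 = 17388.028.
Var(Ŷ) = 38001² · 17388.028 = 2.5109634 × 10^13.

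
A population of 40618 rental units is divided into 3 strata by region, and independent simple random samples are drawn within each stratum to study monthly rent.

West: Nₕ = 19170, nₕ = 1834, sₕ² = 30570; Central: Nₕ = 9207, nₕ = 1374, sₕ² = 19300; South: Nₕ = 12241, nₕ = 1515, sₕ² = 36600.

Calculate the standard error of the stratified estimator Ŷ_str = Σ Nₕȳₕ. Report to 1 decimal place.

Var(Ŷ_str) = Σₕ Nₕ²(1 − fₕ)sₕ²/nₕ.
West: 19170²·(1 − 1834/19170)·30570/1834 = 5.539456 × 10^9.
Central: 9207²·(1 − 1374/9207)·19300/1374 = 1.0130173 × 10^9.
South: 12241²·(1 − 1515/12241)·36600/1515 = 3.1719267 × 10^9.
Sum = 9.7244 × 10^9.
SE = √(9.7244 × 10^9) = 98612.4.

98612.4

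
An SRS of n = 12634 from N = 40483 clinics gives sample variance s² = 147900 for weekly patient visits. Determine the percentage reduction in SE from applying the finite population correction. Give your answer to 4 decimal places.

17.0592

f = n/N = 12634/40483 = 0.31208161.
SE_no-fpc = √(s²/n) = 3.4214772; SE_fpc = √((1−f)s²/n) = 2.8378021.
Ratio = √(1−f) = 0.82940846. Reduction = 100·(1 − 0.82940846) = 17.0592%.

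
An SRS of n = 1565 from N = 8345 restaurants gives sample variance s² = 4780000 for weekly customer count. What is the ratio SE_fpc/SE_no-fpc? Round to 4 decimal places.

0.9014

f = n/N = 1565/8345 = 0.18753745.
SE_no-fpc = √(s²/n) = 55.26584; SE_fpc = √((1−f)s²/n) = 49.814807.
Ratio = √(1−f) = 0.90136705.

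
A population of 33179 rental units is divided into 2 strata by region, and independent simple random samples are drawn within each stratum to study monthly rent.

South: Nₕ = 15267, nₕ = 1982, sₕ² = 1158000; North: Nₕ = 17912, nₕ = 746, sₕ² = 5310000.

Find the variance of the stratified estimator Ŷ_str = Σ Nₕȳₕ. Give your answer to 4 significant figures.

2.307 × 10^12

Var(Ŷ_str) = Σₕ Nₕ²(1 − fₕ)sₕ²/nₕ.
South: 15267²·(1 − 1982/15267)·1158000/1982 = 1.185005 × 10^11.
North: 17912²·(1 − 746/17912)·5310000/746 = 2.1886125 × 10^12.
Sum = 2.307113 × 10^12.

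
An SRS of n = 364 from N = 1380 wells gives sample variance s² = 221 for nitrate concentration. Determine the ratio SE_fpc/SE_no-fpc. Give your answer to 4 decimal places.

0.8580

f = n/N = 364/1380 = 0.26376812.
SE_no-fpc = √(s²/n) = 0.77919372; SE_fpc = √((1−f)s²/n) = 0.66857904.
Ratio = √(1−f) = 0.85803956.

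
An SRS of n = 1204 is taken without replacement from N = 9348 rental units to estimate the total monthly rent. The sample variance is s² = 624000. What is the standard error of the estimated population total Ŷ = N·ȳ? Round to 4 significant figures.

Var(Ŷ) = N²·Var(ȳ) = N²·(1 − n/N)·s²/n.
f = 1204/9348 = 0.12879760; Var(ȳ) = 0.87120240·624000/1204 = 451.52018.
Var(Ŷ) = 9348² · 451.52018 = 3.9456138 × 10^10.
SE(Ŷ) = √(3.9456138 × 10^10) = 198600.

198600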